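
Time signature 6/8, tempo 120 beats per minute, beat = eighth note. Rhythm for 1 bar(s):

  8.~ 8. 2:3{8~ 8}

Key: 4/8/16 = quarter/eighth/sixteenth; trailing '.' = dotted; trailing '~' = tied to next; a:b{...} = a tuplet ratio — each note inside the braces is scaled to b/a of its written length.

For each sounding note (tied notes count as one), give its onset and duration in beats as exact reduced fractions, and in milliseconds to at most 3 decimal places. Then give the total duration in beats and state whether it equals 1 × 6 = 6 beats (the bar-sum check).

1) 0.0ms=0b +1500.0ms=3b
2) 1500.0ms=3b +1500.0ms=3b
Σ=6b of 6 (120bpm 6/8) — PASS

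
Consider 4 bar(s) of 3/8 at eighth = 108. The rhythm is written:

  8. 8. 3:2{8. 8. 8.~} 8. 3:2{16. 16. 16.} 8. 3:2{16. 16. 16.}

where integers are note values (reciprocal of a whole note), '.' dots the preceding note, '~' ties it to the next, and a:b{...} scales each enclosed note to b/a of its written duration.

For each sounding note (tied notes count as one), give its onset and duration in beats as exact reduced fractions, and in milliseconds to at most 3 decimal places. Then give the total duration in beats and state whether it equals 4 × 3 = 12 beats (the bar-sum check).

1) 0.0ms=0b +833.333ms=3/2b
2) 833.333ms=3/2b +833.333ms=3/2b
3) 1666.667ms=3b +555.556ms=1b
4) 2222.222ms=4b +555.556ms=1b
5) 2777.778ms=5b +1388.889ms=5/2b
6) 4166.667ms=15/2b +277.778ms=1/2b
7) 4444.444ms=8b +277.778ms=1/2b
8) 4722.222ms=17/2b +277.778ms=1/2b
9) 5000.0ms=9b +833.333ms=3/2b
10) 5833.333ms=21/2b +277.778ms=1/2b
11) 6111.111ms=11b +277.778ms=1/2b
12) 6388.889ms=23/2b +277.778ms=1/2b
Σ=12b of 12 (108bpm 3/8) — PASS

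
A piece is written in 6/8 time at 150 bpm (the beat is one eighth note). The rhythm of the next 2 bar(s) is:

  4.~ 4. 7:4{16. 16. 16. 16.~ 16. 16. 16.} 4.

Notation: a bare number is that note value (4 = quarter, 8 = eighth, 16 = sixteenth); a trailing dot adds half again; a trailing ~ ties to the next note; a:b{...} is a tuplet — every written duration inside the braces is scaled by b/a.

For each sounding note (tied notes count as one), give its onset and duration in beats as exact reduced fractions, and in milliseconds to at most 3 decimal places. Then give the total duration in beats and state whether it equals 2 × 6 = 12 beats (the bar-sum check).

1) 0.0ms=0b +2400.0ms=6b
2) 2400.0ms=6b +171.429ms=3/7b
3) 2571.429ms=45/7b +171.429ms=3/7b
4) 2742.857ms=48/7b +171.429ms=3/7b
5) 2914.286ms=51/7b +342.857ms=6/7b
6) 3257.143ms=57/7b +171.429ms=3/7b
7) 3428.571ms=60/7b +171.429ms=3/7b
8) 3600.0ms=9b +1200.0ms=3b
Σ=12b of 12 (150bpm 6/8) — PASS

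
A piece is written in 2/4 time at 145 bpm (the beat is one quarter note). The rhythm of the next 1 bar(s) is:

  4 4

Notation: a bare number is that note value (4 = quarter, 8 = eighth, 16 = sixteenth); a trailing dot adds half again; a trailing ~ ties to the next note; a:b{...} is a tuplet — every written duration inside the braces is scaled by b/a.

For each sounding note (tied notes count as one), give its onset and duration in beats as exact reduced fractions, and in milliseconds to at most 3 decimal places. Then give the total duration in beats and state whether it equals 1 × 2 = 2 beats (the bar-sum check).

1) 0.0ms=0b +413.793ms=1b
2) 413.793ms=1b +413.793ms=1b
Σ=2b of 2 (145bpm 2/4) — PASS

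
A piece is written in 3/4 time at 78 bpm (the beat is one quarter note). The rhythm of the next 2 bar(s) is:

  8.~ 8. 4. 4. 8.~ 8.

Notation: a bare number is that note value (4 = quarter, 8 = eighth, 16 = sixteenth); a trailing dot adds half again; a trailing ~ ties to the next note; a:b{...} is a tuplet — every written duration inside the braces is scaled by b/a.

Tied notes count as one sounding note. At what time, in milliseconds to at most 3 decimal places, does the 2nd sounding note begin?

note 2 onset = 3/2b = 1153.846ms

1. 0.0ms @ 0 + 1153.846ms (3/2)
2. 1153.846ms @ 3/2 + 1153.846ms (3/2)
3. 2307.692ms @ 3 + 1153.846ms (3/2)
4. 3461.538ms @ 9/2 + 1153.846ms (3/2)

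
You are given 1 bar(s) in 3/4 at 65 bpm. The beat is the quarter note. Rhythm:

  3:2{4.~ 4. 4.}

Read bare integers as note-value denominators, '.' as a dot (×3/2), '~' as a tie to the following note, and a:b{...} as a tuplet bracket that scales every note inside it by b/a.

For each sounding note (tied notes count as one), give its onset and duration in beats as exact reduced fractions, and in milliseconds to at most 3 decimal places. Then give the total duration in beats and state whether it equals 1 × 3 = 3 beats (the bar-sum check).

1) 0.0ms=0b +1846.154ms=2b
2) 1846.154ms=2b +923.077ms=1b
Σ=3b of 3 (65bpm 3/4) — PASS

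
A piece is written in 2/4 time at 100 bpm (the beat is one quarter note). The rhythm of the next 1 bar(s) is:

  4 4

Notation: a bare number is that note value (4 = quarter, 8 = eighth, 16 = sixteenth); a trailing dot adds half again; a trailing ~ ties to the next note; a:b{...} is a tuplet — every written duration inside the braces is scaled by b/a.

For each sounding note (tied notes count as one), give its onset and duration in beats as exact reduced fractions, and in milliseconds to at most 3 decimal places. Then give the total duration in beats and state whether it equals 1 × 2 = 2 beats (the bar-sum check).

1) 0.0ms=0b +600.0ms=1b
2) 600.0ms=1b +600.0ms=1b
Σ=2b of 2 (100bpm 2/4) — PASS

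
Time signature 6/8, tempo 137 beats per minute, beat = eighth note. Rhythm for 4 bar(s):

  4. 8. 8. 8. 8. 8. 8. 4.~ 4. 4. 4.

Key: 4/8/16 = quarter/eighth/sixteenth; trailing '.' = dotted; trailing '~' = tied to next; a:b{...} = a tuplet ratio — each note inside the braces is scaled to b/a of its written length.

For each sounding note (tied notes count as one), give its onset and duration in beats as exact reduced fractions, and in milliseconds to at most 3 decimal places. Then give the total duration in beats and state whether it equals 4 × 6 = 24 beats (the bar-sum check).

1) 0.0ms=0b +1313.869ms=3b
2) 1313.869ms=3b +656.934ms=3/2b
3) 1970.803ms=9/2b +656.934ms=3/2b
4) 2627.737ms=6b +656.934ms=3/2b
5) 3284.672ms=15/2b +656.934ms=3/2b
6) 3941.606ms=9b +656.934ms=3/2b
7) 4598.54ms=21/2b +656.934ms=3/2b
8) 5255.474ms=12b +2627.737ms=6b
9) 7883.212ms=18b +1313.869ms=3b
10) 9197.08ms=21b +1313.869ms=3b
Σ=24b of 24 (137bpm 6/8) — PASS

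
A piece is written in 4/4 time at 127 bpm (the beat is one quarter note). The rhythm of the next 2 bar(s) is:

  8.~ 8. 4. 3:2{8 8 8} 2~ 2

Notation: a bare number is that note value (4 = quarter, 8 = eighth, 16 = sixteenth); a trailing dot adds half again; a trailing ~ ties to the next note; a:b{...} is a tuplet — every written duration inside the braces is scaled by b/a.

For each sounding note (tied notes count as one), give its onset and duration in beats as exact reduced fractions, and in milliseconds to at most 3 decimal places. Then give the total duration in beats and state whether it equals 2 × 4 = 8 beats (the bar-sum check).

1) 0.0ms=0b +708.661ms=3/2b
2) 708.661ms=3/2b +708.661ms=3/2b
3) 1417.323ms=3b +157.48ms=1/3b
4) 1574.803ms=10/3b +157.48ms=1/3b
5) 1732.283ms=11/3b +157.48ms=1/3b
6) 1889.764ms=4b +1889.764ms=4b
Σ=8b of 8 (127bpm 4/4) — PASS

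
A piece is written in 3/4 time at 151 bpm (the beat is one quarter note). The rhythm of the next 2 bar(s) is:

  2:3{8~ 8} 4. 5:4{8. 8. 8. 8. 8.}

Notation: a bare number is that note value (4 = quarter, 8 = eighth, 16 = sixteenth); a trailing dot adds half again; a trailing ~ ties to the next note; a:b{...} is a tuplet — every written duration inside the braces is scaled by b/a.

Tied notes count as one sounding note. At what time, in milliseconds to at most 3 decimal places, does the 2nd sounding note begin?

1. 0.0ms @ 0 + 596.026ms (3/2)
2. 596.026ms @ 3/2 + 596.026ms (3/2)
3. 1192.053ms @ 3 + 238.411ms (3/5)
4. 1430.464ms @ 18/5 + 238.411ms (3/5)
5. 1668.874ms @ 21/5 + 238.411ms (3/5)
6. 1907.285ms @ 24/5 + 238.411ms (3/5)
7. 2145.695ms @ 27/5 + 238.411ms (3/5)

note 2 onset = 3/2b = 596.026ms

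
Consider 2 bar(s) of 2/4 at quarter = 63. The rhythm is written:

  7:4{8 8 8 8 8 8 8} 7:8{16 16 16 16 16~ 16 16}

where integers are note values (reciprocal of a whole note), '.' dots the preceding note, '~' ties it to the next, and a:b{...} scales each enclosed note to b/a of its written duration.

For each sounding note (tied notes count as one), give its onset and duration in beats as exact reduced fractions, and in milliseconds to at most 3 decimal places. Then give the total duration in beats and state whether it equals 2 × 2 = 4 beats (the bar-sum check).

1) 0.0ms=0b +272.109ms=2/7b
2) 272.109ms=2/7b +272.109ms=2/7b
3) 544.218ms=4/7b +272.109ms=2/7b
4) 816.327ms=6/7b +272.109ms=2/7b
5) 1088.435ms=8/7b +272.109ms=2/7b
6) 1360.544ms=10/7b +272.109ms=2/7b
7) 1632.653ms=12/7b +272.109ms=2/7b
8) 1904.762ms=2b +272.109ms=2/7b
9) 2176.871ms=16/7b +272.109ms=2/7b
10) 2448.98ms=18/7b +272.109ms=2/7b
11) 2721.088ms=20/7b +272.109ms=2/7b
12) 2993.197ms=22/7b +544.218ms=4/7b
13) 3537.415ms=26/7b +272.109ms=2/7b
Σ=4b of 4 (63bpm 2/4) — PASS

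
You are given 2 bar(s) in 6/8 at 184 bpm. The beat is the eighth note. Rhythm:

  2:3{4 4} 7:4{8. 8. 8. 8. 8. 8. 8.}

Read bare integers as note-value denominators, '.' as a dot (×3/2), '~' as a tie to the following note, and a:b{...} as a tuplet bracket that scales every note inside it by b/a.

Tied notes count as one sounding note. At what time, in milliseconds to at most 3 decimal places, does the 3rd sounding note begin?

note 3 onset = 6b = 1956.522ms

1. 0.0ms @ 0 + 978.261ms (3)
2. 978.261ms @ 3 + 978.261ms (3)
3. 1956.522ms @ 6 + 279.503ms (6/7)
4. 2236.025ms @ 48/7 + 279.503ms (6/7)
5. 2515.528ms @ 54/7 + 279.503ms (6/7)
6. 2795.031ms @ 60/7 + 279.503ms (6/7)
7. 3074.534ms @ 66/7 + 279.503ms (6/7)
8. 3354.037ms @ 72/7 + 279.503ms (6/7)
9. 3633.54ms @ 78/7 + 279.503ms (6/7)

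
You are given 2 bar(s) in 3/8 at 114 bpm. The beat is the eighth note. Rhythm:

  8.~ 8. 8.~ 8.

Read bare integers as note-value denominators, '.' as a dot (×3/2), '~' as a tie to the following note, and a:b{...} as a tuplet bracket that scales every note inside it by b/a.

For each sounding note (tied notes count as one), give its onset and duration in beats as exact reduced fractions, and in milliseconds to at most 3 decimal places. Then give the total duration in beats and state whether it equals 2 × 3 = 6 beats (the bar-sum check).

1) 0.0ms=0b +1578.947ms=3b
2) 1578.947ms=3b +1578.947ms=3b
Σ=6b of 6 (114bpm 3/8) — PASS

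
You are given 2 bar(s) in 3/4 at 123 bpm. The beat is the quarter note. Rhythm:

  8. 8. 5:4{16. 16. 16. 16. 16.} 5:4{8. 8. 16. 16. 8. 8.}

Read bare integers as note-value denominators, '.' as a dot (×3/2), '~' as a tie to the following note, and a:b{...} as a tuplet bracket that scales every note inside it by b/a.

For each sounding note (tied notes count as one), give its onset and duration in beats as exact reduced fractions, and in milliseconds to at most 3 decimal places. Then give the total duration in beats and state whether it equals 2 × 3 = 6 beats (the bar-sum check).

1) 0.0ms=0b +365.854ms=3/4b
2) 365.854ms=3/4b +365.854ms=3/4b
3) 731.707ms=3/2b +146.341ms=3/10b
4) 878.049ms=9/5b +146.341ms=3/10b
5) 1024.39ms=21/10b +146.341ms=3/10b
6) 1170.732ms=12/5b +146.341ms=3/10b
7) 1317.073ms=27/10b +146.341ms=3/10b
8) 1463.415ms=3b +292.683ms=3/5b
9) 1756.098ms=18/5b +292.683ms=3/5b
10) 2048.78ms=21/5b +146.341ms=3/10b
11) 2195.122ms=9/2b +146.341ms=3/10b
12) 2341.463ms=24/5b +292.683ms=3/5b
13) 2634.146ms=27/5b +292.683ms=3/5b
Σ=6b of 6 (123bpm 3/4) — PASS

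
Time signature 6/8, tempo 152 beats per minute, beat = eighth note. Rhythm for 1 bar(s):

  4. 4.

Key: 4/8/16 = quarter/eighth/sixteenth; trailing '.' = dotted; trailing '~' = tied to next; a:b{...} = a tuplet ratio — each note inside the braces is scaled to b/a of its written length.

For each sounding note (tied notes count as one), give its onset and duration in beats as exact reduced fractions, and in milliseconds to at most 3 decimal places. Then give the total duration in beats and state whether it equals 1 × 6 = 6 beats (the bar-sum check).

1) 0.0ms=0b +1184.211ms=3b
2) 1184.211ms=3b +1184.211ms=3b
Σ=6b of 6 (152bpm 6/8) — PASS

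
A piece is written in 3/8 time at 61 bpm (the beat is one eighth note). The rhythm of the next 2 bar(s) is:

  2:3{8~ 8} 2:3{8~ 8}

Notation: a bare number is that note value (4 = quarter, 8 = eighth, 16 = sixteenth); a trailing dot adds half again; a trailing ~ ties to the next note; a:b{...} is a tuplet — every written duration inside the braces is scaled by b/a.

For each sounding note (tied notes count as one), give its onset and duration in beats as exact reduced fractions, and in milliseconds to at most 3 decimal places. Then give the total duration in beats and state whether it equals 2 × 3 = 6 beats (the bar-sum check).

1) 0.0ms=0b +2950.82ms=3b
2) 2950.82ms=3b +2950.82ms=3b
Σ=6b of 6 (61bpm 3/8) — PASS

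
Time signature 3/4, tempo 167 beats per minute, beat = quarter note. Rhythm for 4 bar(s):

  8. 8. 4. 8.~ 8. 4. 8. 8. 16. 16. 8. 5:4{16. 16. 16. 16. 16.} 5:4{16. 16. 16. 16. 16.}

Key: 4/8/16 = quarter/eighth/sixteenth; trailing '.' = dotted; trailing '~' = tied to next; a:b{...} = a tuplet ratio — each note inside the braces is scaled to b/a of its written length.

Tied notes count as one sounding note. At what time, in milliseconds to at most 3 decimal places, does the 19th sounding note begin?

1. 0.0ms @ 0 + 269.461ms (3/4)
2. 269.461ms @ 3/4 + 269.461ms (3/4)
3. 538.922ms @ 3/2 + 538.922ms (3/2)
4. 1077.844ms @ 3 + 538.922ms (3/2)
5. 1616.766ms @ 9/2 + 538.922ms (3/2)
6. 2155.689ms @ 6 + 269.461ms (3/4)
7. 2425.15ms @ 27/4 + 269.461ms (3/4)
8. 2694.611ms @ 15/2 + 134.731ms (3/8)
9. 2829.341ms @ 63/8 + 134.731ms (3/8)
10. 2964.072ms @ 33/4 + 269.461ms (3/4)
11. 3233.533ms @ 9 + 107.784ms (3/10)
12. 3341.317ms @ 93/10 + 107.784ms (3/10)
13. 3449.102ms @ 48/5 + 107.784ms (3/10)
14. 3556.886ms @ 99/10 + 107.784ms (3/10)
15. 3664.671ms @ 51/5 + 107.784ms (3/10)
16. 3772.455ms @ 21/2 + 107.784ms (3/10)
17. 3880.24ms @ 54/5 + 107.784ms (3/10)
18. 3988.024ms @ 111/10 + 107.784ms (3/10)
19. 4095.808ms @ 57/5 + 107.784ms (3/10)
20. 4203.593ms @ 117/10 + 107.784ms (3/10)

note 19 onset = 57/5b = 4095.808ms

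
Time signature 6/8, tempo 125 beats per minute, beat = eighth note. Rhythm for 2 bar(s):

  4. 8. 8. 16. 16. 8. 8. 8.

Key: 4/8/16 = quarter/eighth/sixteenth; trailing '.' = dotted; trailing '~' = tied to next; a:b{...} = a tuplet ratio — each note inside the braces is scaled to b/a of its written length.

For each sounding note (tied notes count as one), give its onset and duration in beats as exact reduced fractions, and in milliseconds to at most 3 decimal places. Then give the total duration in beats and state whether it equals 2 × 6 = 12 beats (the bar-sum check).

1) 0.0ms=0b +1440.0ms=3b
2) 1440.0ms=3b +720.0ms=3/2b
3) 2160.0ms=9/2b +720.0ms=3/2b
4) 2880.0ms=6b +360.0ms=3/4b
5) 3240.0ms=27/4b +360.0ms=3/4b
6) 3600.0ms=15/2b +720.0ms=3/2b
7) 4320.0ms=9b +720.0ms=3/2b
8) 5040.0ms=21/2b +720.0ms=3/2b
Σ=12b of 12 (125bpm 6/8) — PASS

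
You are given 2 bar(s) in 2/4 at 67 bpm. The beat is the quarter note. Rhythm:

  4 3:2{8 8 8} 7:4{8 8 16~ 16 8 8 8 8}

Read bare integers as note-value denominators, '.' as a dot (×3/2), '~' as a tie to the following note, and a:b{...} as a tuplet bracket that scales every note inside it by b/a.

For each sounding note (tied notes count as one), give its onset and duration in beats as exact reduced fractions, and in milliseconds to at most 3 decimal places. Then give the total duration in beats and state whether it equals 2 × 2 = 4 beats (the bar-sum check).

1) 0.0ms=0b +895.522ms=1b
2) 895.522ms=1b +298.507ms=1/3b
3) 1194.03ms=4/3b +298.507ms=1/3b
4) 1492.537ms=5/3b +298.507ms=1/3b
5) 1791.045ms=2b +255.864ms=2/7b
6) 2046.908ms=16/7b +255.864ms=2/7b
7) 2302.772ms=18/7b +255.864ms=2/7b
8) 2558.635ms=20/7b +255.864ms=2/7b
9) 2814.499ms=22/7b +255.864ms=2/7b
10) 3070.362ms=24/7b +255.864ms=2/7b
11) 3326.226ms=26/7b +255.864ms=2/7b
Σ=4b of 4 (67bpm 2/4) — PASS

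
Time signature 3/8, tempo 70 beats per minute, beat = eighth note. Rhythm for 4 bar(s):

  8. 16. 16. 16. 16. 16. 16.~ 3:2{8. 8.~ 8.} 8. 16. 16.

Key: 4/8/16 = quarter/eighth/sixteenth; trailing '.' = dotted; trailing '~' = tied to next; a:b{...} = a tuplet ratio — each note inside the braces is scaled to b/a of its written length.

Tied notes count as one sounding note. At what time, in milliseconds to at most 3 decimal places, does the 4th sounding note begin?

1. 0.0ms @ 0 + 1285.714ms (3/2)
2. 1285.714ms @ 3/2 + 642.857ms (3/4)
3. 1928.571ms @ 9/4 + 642.857ms (3/4)
4. 2571.429ms @ 3 + 642.857ms (3/4)
5. 3214.286ms @ 15/4 + 642.857ms (3/4)
6. 3857.143ms @ 9/2 + 642.857ms (3/4)
7. 4500.0ms @ 21/4 + 1500.0ms (7/4)
8. 6000.0ms @ 7 + 1714.286ms (2)
9. 7714.286ms @ 9 + 1285.714ms (3/2)
10. 9000.0ms @ 21/2 + 642.857ms (3/4)
11. 9642.857ms @ 45/4 + 642.857ms (3/4)

note 4 onset = 3b = 2571.429ms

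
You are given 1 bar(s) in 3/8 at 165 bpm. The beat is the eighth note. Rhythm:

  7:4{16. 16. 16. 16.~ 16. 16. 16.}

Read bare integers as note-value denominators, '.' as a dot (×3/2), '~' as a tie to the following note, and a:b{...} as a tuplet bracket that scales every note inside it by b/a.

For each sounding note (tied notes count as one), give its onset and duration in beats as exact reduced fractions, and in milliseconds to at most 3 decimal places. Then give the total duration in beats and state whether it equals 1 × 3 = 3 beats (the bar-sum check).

1) 0.0ms=0b +155.844ms=3/7b
2) 155.844ms=3/7b +155.844ms=3/7b
3) 311.688ms=6/7b +155.844ms=3/7b
4) 467.532ms=9/7b +311.688ms=6/7b
5) 779.221ms=15/7b +155.844ms=3/7b
6) 935.065ms=18/7b +155.844ms=3/7b
Σ=3b of 3 (165bpm 3/8) — PASS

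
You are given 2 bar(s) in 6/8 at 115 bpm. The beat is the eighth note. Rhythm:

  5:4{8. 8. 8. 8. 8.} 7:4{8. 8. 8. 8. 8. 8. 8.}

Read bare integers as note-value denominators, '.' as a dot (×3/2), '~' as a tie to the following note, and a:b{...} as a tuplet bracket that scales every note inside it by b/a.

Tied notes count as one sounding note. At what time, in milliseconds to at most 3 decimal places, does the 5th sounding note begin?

note 5 onset = 24/5b = 2504.348ms

1. 0.0ms @ 0 + 626.087ms (6/5)
2. 626.087ms @ 6/5 + 626.087ms (6/5)
3. 1252.174ms @ 12/5 + 626.087ms (6/5)
4. 1878.261ms @ 18/5 + 626.087ms (6/5)
5. 2504.348ms @ 24/5 + 626.087ms (6/5)
6. 3130.435ms @ 6 + 447.205ms (6/7)
7. 3577.64ms @ 48/7 + 447.205ms (6/7)
8. 4024.845ms @ 54/7 + 447.205ms (6/7)
9. 4472.05ms @ 60/7 + 447.205ms (6/7)
10. 4919.255ms @ 66/7 + 447.205ms (6/7)
11. 5366.46ms @ 72/7 + 447.205ms (6/7)
12. 5813.665ms @ 78/7 + 447.205ms (6/7)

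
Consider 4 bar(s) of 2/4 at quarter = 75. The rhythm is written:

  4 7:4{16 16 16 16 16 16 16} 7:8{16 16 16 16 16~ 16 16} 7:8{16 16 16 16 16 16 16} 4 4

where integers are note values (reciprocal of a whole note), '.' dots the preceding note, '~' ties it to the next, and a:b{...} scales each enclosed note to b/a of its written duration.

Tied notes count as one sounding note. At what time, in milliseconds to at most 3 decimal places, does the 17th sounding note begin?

1. 0.0ms @ 0 + 800.0ms (1)
2. 800.0ms @ 1 + 114.286ms (1/7)
3. 914.286ms @ 8/7 + 114.286ms (1/7)
4. 1028.571ms @ 9/7 + 114.286ms (1/7)
5. 1142.857ms @ 10/7 + 114.286ms (1/7)
6. 1257.143ms @ 11/7 + 114.286ms (1/7)
7. 1371.429ms @ 12/7 + 114.286ms (1/7)
8. 1485.714ms @ 13/7 + 114.286ms (1/7)
9. 1600.0ms @ 2 + 228.571ms (2/7)
10. 1828.571ms @ 16/7 + 228.571ms (2/7)
11. 2057.143ms @ 18/7 + 228.571ms (2/7)
12. 2285.714ms @ 20/7 + 228.571ms (2/7)
13. 2514.286ms @ 22/7 + 457.143ms (4/7)
14. 2971.429ms @ 26/7 + 228.571ms (2/7)
15. 3200.0ms @ 4 + 228.571ms (2/7)
16. 3428.571ms @ 30/7 + 228.571ms (2/7)
17. 3657.143ms @ 32/7 + 228.571ms (2/7)
18. 3885.714ms @ 34/7 + 228.571ms (2/7)
19. 4114.286ms @ 36/7 + 228.571ms (2/7)
20. 4342.857ms @ 38/7 + 228.571ms (2/7)
21. 4571.429ms @ 40/7 + 228.571ms (2/7)
22. 4800.0ms @ 6 + 800.0ms (1)
23. 5600.0ms @ 7 + 800.0ms (1)

note 17 onset = 32/7b = 3657.143ms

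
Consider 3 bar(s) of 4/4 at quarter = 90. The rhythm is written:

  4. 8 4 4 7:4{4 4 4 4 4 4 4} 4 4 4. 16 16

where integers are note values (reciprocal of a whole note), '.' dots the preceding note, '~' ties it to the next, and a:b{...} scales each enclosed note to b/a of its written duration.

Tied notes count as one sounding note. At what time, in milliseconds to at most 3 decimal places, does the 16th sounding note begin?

1. 0.0ms @ 0 + 1000.0ms (3/2)
2. 1000.0ms @ 3/2 + 333.333ms (1/2)
3. 1333.333ms @ 2 + 666.667ms (1)
4. 2000.0ms @ 3 + 666.667ms (1)
5. 2666.667ms @ 4 + 380.952ms (4/7)
6. 3047.619ms @ 32/7 + 380.952ms (4/7)
7. 3428.571ms @ 36/7 + 380.952ms (4/7)
8. 3809.524ms @ 40/7 + 380.952ms (4/7)
9. 4190.476ms @ 44/7 + 380.952ms (4/7)
10. 4571.429ms @ 48/7 + 380.952ms (4/7)
11. 4952.381ms @ 52/7 + 380.952ms (4/7)
12. 5333.333ms @ 8 + 666.667ms (1)
13. 6000.0ms @ 9 + 666.667ms (1)
14. 6666.667ms @ 10 + 1000.0ms (3/2)
15. 7666.667ms @ 23/2 + 166.667ms (1/4)
16. 7833.333ms @ 47/4 + 166.667ms (1/4)

note 16 onset = 47/4b = 7833.333ms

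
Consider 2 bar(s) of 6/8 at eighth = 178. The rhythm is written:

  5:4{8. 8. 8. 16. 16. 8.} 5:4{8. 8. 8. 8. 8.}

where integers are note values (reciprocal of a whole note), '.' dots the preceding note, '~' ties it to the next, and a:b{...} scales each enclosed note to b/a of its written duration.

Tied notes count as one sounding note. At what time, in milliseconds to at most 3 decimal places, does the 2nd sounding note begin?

1. 0.0ms @ 0 + 404.494ms (6/5)
2. 404.494ms @ 6/5 + 404.494ms (6/5)
3. 808.989ms @ 12/5 + 404.494ms (6/5)
4. 1213.483ms @ 18/5 + 202.247ms (3/5)
5. 1415.73ms @ 21/5 + 202.247ms (3/5)
6. 1617.978ms @ 24/5 + 404.494ms (6/5)
7. 2022.472ms @ 6 + 404.494ms (6/5)
8. 2426.966ms @ 36/5 + 404.494ms (6/5)
9. 2831.461ms @ 42/5 + 404.494ms (6/5)
10. 3235.955ms @ 48/5 + 404.494ms (6/5)
11. 3640.449ms @ 54/5 + 404.494ms (6/5)

note 2 onset = 6/5b = 404.494ms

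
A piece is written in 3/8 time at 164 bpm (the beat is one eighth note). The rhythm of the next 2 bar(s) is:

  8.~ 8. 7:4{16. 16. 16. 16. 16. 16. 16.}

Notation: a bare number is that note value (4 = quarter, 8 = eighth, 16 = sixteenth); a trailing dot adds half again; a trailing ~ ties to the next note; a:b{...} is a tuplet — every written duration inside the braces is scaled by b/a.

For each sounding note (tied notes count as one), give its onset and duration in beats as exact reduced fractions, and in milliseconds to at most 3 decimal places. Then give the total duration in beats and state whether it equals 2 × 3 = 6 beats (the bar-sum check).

1) 0.0ms=0b +1097.561ms=3b
2) 1097.561ms=3b +156.794ms=3/7b
3) 1254.355ms=24/7b +156.794ms=3/7b
4) 1411.15ms=27/7b +156.794ms=3/7b
5) 1567.944ms=30/7b +156.794ms=3/7b
6) 1724.739ms=33/7b +156.794ms=3/7b
7) 1881.533ms=36/7b +156.794ms=3/7b
8) 2038.328ms=39/7b +156.794ms=3/7b
Σ=6b of 6 (164bpm 3/8) — PASS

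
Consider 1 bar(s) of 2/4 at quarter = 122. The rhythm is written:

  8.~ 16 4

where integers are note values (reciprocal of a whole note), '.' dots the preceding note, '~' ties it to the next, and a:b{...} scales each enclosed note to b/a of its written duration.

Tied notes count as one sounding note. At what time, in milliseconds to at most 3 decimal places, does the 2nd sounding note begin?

note 2 onset = 1b = 491.803ms

1. 0.0ms @ 0 + 491.803ms (1)
2. 491.803ms @ 1 + 491.803ms (1)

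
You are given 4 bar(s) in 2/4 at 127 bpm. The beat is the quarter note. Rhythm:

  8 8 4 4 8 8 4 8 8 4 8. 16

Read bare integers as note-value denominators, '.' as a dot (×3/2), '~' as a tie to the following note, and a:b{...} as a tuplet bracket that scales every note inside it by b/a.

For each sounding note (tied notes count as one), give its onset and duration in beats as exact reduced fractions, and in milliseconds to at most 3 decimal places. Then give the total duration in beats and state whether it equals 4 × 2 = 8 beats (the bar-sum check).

1) 0.0ms=0b +236.22ms=1/2b
2) 236.22ms=1/2b +236.22ms=1/2b
3) 472.441ms=1b +472.441ms=1b
4) 944.882ms=2b +472.441ms=1b
5) 1417.323ms=3b +236.22ms=1/2b
6) 1653.543ms=7/2b +236.22ms=1/2b
7) 1889.764ms=4b +472.441ms=1b
8) 2362.205ms=5b +236.22ms=1/2b
9) 2598.425ms=11/2b +236.22ms=1/2b
10) 2834.646ms=6b +472.441ms=1b
11) 3307.087ms=7b +354.331ms=3/4b
12) 3661.417ms=31/4b +118.11ms=1/4b
Σ=8b of 8 (127bpm 2/4) — PASS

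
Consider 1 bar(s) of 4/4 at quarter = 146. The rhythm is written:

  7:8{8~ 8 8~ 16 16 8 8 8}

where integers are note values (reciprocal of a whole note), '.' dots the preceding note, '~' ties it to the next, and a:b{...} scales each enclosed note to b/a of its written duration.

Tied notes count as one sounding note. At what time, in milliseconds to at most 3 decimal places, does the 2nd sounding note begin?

1. 0.0ms @ 0 + 469.667ms (8/7)
2. 469.667ms @ 8/7 + 352.25ms (6/7)
3. 821.918ms @ 2 + 117.417ms (2/7)
4. 939.335ms @ 16/7 + 234.834ms (4/7)
5. 1174.168ms @ 20/7 + 234.834ms (4/7)
6. 1409.002ms @ 24/7 + 234.834ms (4/7)

note 2 onset = 8/7b = 469.667ms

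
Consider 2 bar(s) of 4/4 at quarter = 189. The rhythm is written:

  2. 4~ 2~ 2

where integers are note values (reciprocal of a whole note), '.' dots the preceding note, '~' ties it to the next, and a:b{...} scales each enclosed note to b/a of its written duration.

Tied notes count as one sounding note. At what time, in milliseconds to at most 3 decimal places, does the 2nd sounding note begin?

note 2 onset = 3b = 952.381ms

1. 0.0ms @ 0 + 952.381ms (3)
2. 952.381ms @ 3 + 1587.302ms (5)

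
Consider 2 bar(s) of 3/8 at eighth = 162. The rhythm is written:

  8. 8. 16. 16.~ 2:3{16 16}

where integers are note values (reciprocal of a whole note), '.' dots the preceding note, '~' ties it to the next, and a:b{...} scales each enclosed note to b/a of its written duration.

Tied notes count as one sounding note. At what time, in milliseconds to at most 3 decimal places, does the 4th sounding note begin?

note 4 onset = 15/4b = 1388.889ms

1. 0.0ms @ 0 + 555.556ms (3/2)
2. 555.556ms @ 3/2 + 555.556ms (3/2)
3. 1111.111ms @ 3 + 277.778ms (3/4)
4. 1388.889ms @ 15/4 + 555.556ms (3/2)
5. 1944.444ms @ 21/4 + 277.778ms (3/4)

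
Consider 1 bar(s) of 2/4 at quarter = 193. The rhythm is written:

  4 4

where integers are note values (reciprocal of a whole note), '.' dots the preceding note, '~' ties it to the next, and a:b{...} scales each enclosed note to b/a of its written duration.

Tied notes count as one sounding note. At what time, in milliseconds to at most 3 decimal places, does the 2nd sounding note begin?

note 2 onset = 1b = 310.881ms

1. 0.0ms @ 0 + 310.881ms (1)
2. 310.881ms @ 1 + 310.881ms (1)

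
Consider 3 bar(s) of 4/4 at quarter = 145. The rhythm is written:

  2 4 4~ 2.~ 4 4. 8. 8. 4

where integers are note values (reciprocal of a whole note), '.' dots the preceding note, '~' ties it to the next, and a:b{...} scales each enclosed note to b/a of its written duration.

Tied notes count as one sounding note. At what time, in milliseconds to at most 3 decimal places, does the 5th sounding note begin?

note 5 onset = 19/2b = 3931.034ms

1. 0.0ms @ 0 + 827.586ms (2)
2. 827.586ms @ 2 + 413.793ms (1)
3. 1241.379ms @ 3 + 2068.966ms (5)
4. 3310.345ms @ 8 + 620.69ms (3/2)
5. 3931.034ms @ 19/2 + 310.345ms (3/4)
6. 4241.379ms @ 41/4 + 310.345ms (3/4)
7. 4551.724ms @ 11 + 413.793ms (1)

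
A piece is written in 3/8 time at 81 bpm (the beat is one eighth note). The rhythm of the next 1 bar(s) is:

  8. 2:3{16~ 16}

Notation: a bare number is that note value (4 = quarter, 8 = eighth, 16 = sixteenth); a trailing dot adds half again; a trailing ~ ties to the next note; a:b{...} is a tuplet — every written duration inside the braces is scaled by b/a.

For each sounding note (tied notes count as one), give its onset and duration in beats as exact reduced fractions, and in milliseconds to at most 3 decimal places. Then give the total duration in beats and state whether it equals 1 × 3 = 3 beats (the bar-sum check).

1) 0.0ms=0b +1111.111ms=3/2b
2) 1111.111ms=3/2b +1111.111ms=3/2b
Σ=3b of 3 (81bpm 3/8) — PASS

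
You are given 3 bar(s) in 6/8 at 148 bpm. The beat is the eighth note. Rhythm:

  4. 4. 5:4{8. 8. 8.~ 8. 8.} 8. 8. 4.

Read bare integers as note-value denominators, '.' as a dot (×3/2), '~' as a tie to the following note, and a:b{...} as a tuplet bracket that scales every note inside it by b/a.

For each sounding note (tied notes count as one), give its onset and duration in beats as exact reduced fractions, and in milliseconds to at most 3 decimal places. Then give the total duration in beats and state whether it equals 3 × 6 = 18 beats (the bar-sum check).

1) 0.0ms=0b +1216.216ms=3b
2) 1216.216ms=3b +1216.216ms=3b
3) 2432.432ms=6b +486.486ms=6/5b
4) 2918.919ms=36/5b +486.486ms=6/5b
5) 3405.405ms=42/5b +972.973ms=12/5b
6) 4378.378ms=54/5b +486.486ms=6/5b
7) 4864.865ms=12b +608.108ms=3/2b
8) 5472.973ms=27/2b +608.108ms=3/2b
9) 6081.081ms=15b +1216.216ms=3b
Σ=18b of 18 (148bpm 6/8) — PASS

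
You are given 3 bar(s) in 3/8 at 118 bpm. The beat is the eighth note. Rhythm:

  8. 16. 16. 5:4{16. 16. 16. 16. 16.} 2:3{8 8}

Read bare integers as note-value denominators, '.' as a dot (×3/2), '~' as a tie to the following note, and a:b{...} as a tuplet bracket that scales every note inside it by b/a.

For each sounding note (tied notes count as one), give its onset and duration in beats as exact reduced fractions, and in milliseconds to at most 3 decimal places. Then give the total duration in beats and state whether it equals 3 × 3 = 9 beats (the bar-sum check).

1) 0.0ms=0b +762.712ms=3/2b
2) 762.712ms=3/2b +381.356ms=3/4b
3) 1144.068ms=9/4b +381.356ms=3/4b
4) 1525.424ms=3b +305.085ms=3/5b
5) 1830.508ms=18/5b +305.085ms=3/5b
6) 2135.593ms=21/5b +305.085ms=3/5b
7) 2440.678ms=24/5b +305.085ms=3/5b
8) 2745.763ms=27/5b +305.085ms=3/5b
9) 3050.847ms=6b +762.712ms=3/2b
10) 3813.559ms=15/2b +762.712ms=3/2b
Σ=9b of 9 (118bpm 3/8) — PASS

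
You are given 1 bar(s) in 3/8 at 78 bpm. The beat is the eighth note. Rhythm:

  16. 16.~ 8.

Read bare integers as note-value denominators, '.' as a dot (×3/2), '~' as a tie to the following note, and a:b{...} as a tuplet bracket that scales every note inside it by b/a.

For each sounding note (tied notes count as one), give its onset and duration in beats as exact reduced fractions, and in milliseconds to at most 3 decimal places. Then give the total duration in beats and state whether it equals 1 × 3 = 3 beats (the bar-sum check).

1) 0.0ms=0b +576.923ms=3/4b
2) 576.923ms=3/4b +1730.769ms=9/4b
Σ=3b of 3 (78bpm 3/8) — PASS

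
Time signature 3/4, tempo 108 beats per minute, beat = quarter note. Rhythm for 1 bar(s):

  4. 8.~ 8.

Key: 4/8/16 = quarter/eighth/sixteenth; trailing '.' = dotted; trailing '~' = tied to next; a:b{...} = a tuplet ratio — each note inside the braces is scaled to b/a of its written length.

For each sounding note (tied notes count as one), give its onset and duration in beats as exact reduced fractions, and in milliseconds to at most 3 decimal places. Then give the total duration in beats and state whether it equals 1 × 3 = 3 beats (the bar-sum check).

1) 0.0ms=0b +833.333ms=3/2b
2) 833.333ms=3/2b +833.333ms=3/2b
Σ=3b of 3 (108bpm 3/4) — PASS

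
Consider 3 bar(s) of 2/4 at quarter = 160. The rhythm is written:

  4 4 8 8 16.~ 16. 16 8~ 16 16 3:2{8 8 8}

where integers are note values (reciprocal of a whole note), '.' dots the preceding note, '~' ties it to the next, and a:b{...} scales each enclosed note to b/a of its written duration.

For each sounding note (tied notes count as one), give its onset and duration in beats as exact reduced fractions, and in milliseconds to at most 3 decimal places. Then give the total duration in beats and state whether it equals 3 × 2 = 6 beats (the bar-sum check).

1) 0.0ms=0b +375.0ms=1b
2) 375.0ms=1b +375.0ms=1b
3) 750.0ms=2b +187.5ms=1/2b
4) 937.5ms=5/2b +187.5ms=1/2b
5) 1125.0ms=3b +281.25ms=3/4b
6) 1406.25ms=15/4b +93.75ms=1/4b
7) 1500.0ms=4b +281.25ms=3/4b
8) 1781.25ms=19/4b +93.75ms=1/4b
9) 1875.0ms=5b +125.0ms=1/3b
10) 2000.0ms=16/3b +125.0ms=1/3b
11) 2125.0ms=17/3b +125.0ms=1/3b
Σ=6b of 6 (160bpm 2/4) — PASS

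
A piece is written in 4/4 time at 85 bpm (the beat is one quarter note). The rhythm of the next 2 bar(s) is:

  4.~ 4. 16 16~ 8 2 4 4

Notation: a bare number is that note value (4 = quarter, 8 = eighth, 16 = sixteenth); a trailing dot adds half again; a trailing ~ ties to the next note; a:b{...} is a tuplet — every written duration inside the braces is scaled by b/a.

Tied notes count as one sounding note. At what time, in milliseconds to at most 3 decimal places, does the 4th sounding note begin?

note 4 onset = 4b = 2823.529ms

1. 0.0ms @ 0 + 2117.647ms (3)
2. 2117.647ms @ 3 + 176.471ms (1/4)
3. 2294.118ms @ 13/4 + 529.412ms (3/4)
4. 2823.529ms @ 4 + 1411.765ms (2)
5. 4235.294ms @ 6 + 705.882ms (1)
6. 4941.176ms @ 7 + 705.882ms (1)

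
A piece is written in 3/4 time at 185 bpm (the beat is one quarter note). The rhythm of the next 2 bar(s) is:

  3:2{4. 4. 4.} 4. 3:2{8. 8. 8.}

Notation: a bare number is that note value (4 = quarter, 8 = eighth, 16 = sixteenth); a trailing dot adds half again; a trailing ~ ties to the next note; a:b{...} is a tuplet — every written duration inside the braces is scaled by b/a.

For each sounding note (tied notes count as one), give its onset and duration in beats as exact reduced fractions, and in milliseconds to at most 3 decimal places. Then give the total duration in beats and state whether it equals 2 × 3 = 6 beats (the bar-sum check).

1) 0.0ms=0b +324.324ms=1b
2) 324.324ms=1b +324.324ms=1b
3) 648.649ms=2b +324.324ms=1b
4) 972.973ms=3b +486.486ms=3/2b
5) 1459.459ms=9/2b +162.162ms=1/2b
6) 1621.622ms=5b +162.162ms=1/2b
7) 1783.784ms=11/2b +162.162ms=1/2b
Σ=6b of 6 (185bpm 3/4) — PASS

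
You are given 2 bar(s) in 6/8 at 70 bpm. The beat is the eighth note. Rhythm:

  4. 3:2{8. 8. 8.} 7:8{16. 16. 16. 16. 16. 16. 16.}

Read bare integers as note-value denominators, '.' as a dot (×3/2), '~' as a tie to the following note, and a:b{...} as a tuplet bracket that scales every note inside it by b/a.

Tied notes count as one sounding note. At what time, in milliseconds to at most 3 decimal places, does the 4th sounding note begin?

1. 0.0ms @ 0 + 2571.429ms (3)
2. 2571.429ms @ 3 + 857.143ms (1)
3. 3428.571ms @ 4 + 857.143ms (1)
4. 4285.714ms @ 5 + 857.143ms (1)
5. 5142.857ms @ 6 + 734.694ms (6/7)
6. 5877.551ms @ 48/7 + 734.694ms (6/7)
7. 6612.245ms @ 54/7 + 734.694ms (6/7)
8. 7346.939ms @ 60/7 + 734.694ms (6/7)
9. 8081.633ms @ 66/7 + 734.694ms (6/7)
10. 8816.327ms @ 72/7 + 734.694ms (6/7)
11. 9551.02ms @ 78/7 + 734.694ms (6/7)

note 4 onset = 5b = 4285.714ms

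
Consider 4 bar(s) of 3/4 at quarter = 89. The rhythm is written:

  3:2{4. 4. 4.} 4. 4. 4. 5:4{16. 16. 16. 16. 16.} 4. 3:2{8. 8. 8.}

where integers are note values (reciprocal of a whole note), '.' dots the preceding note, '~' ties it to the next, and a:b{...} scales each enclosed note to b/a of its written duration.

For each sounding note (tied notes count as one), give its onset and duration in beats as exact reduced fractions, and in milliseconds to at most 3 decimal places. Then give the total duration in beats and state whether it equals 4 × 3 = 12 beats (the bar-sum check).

1) 0.0ms=0b +674.157ms=1b
2) 674.157ms=1b +674.157ms=1b
3) 1348.315ms=2b +674.157ms=1b
4) 2022.472ms=3b +1011.236ms=3/2b
5) 3033.708ms=9/2b +1011.236ms=3/2b
6) 4044.944ms=6b +1011.236ms=3/2b
7) 5056.18ms=15/2b +202.247ms=3/10b
8) 5258.427ms=39/5b +202.247ms=3/10b
9) 5460.674ms=81/10b +202.247ms=3/10b
10) 5662.921ms=42/5b +202.247ms=3/10b
11) 5865.169ms=87/10b +202.247ms=3/10b
12) 6067.416ms=9b +1011.236ms=3/2b
13) 7078.652ms=21/2b +337.079ms=1/2b
14) 7415.73ms=11b +337.079ms=1/2b
15) 7752.809ms=23/2b +337.079ms=1/2b
Σ=12b of 12 (89bpm 3/4) — PASS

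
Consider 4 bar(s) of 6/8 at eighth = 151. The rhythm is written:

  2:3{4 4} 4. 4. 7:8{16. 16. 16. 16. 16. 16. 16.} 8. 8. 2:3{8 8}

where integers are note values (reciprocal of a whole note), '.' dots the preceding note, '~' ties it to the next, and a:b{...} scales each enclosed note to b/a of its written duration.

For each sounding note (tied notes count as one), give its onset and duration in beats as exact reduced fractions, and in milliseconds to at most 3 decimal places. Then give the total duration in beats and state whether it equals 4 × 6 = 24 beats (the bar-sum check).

1) 0.0ms=0b +1192.053ms=3b
2) 1192.053ms=3b +1192.053ms=3b
3) 2384.106ms=6b +1192.053ms=3b
4) 3576.159ms=9b +1192.053ms=3b
5) 4768.212ms=12b +340.587ms=6/7b
6) 5108.798ms=90/7b +340.587ms=6/7b
7) 5449.385ms=96/7b +340.587ms=6/7b
8) 5789.972ms=102/7b +340.587ms=6/7b
9) 6130.558ms=108/7b +340.587ms=6/7b
10) 6471.145ms=114/7b +340.587ms=6/7b
11) 6811.731ms=120/7b +340.587ms=6/7b
12) 7152.318ms=18b +596.026ms=3/2b
13) 7748.344ms=39/2b +596.026ms=3/2b
14) 8344.371ms=21b +596.026ms=3/2b
15) 8940.397ms=45/2b +596.026ms=3/2b
Σ=24b of 24 (151bpm 6/8) — PASS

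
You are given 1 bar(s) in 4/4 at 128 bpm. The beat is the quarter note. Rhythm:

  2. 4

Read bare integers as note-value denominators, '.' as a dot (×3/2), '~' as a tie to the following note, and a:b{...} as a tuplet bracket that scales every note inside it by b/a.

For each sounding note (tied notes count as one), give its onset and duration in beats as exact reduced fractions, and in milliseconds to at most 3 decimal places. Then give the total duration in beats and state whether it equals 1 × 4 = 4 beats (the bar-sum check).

1) 0.0ms=0b +1406.25ms=3b
2) 1406.25ms=3b +468.75ms=1b
Σ=4b of 4 (128bpm 4/4) — PASS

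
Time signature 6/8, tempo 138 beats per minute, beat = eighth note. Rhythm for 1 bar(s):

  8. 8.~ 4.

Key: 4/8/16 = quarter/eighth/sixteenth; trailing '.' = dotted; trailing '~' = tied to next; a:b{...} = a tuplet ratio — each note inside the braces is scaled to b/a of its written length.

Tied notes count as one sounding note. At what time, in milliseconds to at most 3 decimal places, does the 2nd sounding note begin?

1. 0.0ms @ 0 + 652.174ms (3/2)
2. 652.174ms @ 3/2 + 1956.522ms (9/2)

note 2 onset = 3/2b = 652.174ms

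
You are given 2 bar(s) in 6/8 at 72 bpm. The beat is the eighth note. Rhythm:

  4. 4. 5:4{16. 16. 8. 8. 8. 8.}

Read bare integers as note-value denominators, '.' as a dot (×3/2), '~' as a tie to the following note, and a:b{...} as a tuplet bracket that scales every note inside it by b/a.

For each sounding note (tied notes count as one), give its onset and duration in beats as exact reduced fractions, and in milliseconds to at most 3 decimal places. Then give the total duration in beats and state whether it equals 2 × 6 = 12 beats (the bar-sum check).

1) 0.0ms=0b +2500.0ms=3b
2) 2500.0ms=3b +2500.0ms=3b
3) 5000.0ms=6b +500.0ms=3/5b
4) 5500.0ms=33/5b +500.0ms=3/5b
5) 6000.0ms=36/5b +1000.0ms=6/5b
6) 7000.0ms=42/5b +1000.0ms=6/5b
7) 8000.0ms=48/5b +1000.0ms=6/5b
8) 9000.0ms=54/5b +1000.0ms=6/5b
Σ=12b of 12 (72bpm 6/8) — PASS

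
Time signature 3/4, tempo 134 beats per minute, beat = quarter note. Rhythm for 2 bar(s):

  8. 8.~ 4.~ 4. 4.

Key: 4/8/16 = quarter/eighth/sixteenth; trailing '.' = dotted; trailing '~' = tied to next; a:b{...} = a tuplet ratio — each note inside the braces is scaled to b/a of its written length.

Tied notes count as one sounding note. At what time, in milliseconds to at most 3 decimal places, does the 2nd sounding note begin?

1. 0.0ms @ 0 + 335.821ms (3/4)
2. 335.821ms @ 3/4 + 1679.104ms (15/4)
3. 2014.925ms @ 9/2 + 671.642ms (3/2)

note 2 onset = 3/4b = 335.821ms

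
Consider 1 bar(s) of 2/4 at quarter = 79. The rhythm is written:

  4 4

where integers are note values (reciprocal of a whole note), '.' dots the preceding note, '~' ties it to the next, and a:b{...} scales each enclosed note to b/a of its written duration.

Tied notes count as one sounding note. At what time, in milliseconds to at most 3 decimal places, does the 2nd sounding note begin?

note 2 onset = 1b = 759.494ms

1. 0.0ms @ 0 + 759.494ms (1)
2. 759.494ms @ 1 + 759.494ms (1)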